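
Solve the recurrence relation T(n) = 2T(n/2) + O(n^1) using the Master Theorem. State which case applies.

Master Theorem for T(n) = 2T(n/2) + O(n^1):

a = 2, b = 2, c = 1
log_b(a) = log_2(2) = 1.0000

Case 2: c = 1 = log_2(2) = 1.0000
T(n) = O(n^1 log n) = O(n log n)

For T(n) = 2T(n/2) + O(n^1): log_2(2) = 1.0000. This is Case 2 of the Master Theorem (c = log_b(a), equal work at all levels), giving O(n log n).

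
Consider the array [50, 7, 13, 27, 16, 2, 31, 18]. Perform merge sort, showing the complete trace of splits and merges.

Merge sort trace:

Split: [50, 7, 13, 27, 16, 2, 31, 18] -> [50, 7, 13, 27] and [16, 2, 31, 18]
  Split: [50, 7, 13, 27] -> [50, 7] and [13, 27]
    Split: [50, 7] -> [50] and [7]
    Merge: [50] + [7] -> [7, 50]
    Split: [13, 27] -> [13] and [27]
    Merge: [13] + [27] -> [13, 27]
  Merge: [7, 50] + [13, 27] -> [7, 13, 27, 50]
  Split: [16, 2, 31, 18] -> [16, 2] and [31, 18]
    Split: [16, 2] -> [16] and [2]
    Merge: [16] + [2] -> [2, 16]
    Split: [31, 18] -> [31] and [18]
    Merge: [31] + [18] -> [18, 31]
  Merge: [2, 16] + [18, 31] -> [2, 16, 18, 31]
Merge: [7, 13, 27, 50] + [2, 16, 18, 31] -> [2, 7, 13, 16, 18, 27, 31, 50]

Final sorted array: [2, 7, 13, 16, 18, 27, 31, 50]

The merge sort proceeds by recursively splitting the array and merging sorted halves.
After all merges, the sorted array is [2, 7, 13, 16, 18, 27, 31, 50].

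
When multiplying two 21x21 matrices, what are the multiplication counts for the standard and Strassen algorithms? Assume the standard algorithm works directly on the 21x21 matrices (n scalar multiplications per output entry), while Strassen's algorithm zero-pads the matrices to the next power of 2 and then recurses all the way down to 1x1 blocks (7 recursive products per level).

Matrix multiplication for 21x21 matrices:

Strassen's algorithm requires power-of-2 dimensions. Pad 21x21 to 32x32 (next power of 2).

Standard algorithm: 21^3 = 9261 multiplications
Strassen's algorithm: 7^(log2(32)) = 7^5 = 16807 multiplications
Difference: 9261 - 16807 = -7546 (Strassen uses MORE here due to padding overhead — for small or just-over-power-of-2 n, padding can outweigh the per-level savings)

Standard: 9261 multiplications (21^3). Strassen: 16807 multiplications (7^5, after padding to 32x32). Strassen reduces 8 recursive multiplications to 7 at each level.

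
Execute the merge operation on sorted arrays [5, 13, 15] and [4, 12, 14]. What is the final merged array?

Merging process:

Compare 5 vs 4: take 4 from right. Merged: [4]
Compare 5 vs 12: take 5 from left. Merged: [4, 5]
Compare 13 vs 12: take 12 from right. Merged: [4, 5, 12]
Compare 13 vs 14: take 13 from left. Merged: [4, 5, 12, 13]
Compare 15 vs 14: take 14 from right. Merged: [4, 5, 12, 13, 14]
Append remaining from left: [15]. Merged: [4, 5, 12, 13, 14, 15]

Final merged array: [4, 5, 12, 13, 14, 15]
Total comparisons: 5

The merged array is [4, 5, 12, 13, 14, 15], requiring 5 comparisons. The merge step runs in O(n) time where n is the total number of elements.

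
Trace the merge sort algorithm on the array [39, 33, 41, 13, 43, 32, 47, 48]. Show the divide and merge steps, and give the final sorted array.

Merge sort trace:

Split: [39, 33, 41, 13, 43, 32, 47, 48] -> [39, 33, 41, 13] and [43, 32, 47, 48]
  Split: [39, 33, 41, 13] -> [39, 33] and [41, 13]
    Split: [39, 33] -> [39] and [33]
    Merge: [39] + [33] -> [33, 39]
    Split: [41, 13] -> [41] and [13]
    Merge: [41] + [13] -> [13, 41]
  Merge: [33, 39] + [13, 41] -> [13, 33, 39, 41]
  Split: [43, 32, 47, 48] -> [43, 32] and [47, 48]
    Split: [43, 32] -> [43] and [32]
    Merge: [43] + [32] -> [32, 43]
    Split: [47, 48] -> [47] and [48]
    Merge: [47] + [48] -> [47, 48]
  Merge: [32, 43] + [47, 48] -> [32, 43, 47, 48]
Merge: [13, 33, 39, 41] + [32, 43, 47, 48] -> [13, 32, 33, 39, 41, 43, 47, 48]

Final sorted array: [13, 32, 33, 39, 41, 43, 47, 48]

The merge sort proceeds by recursively splitting the array and merging sorted halves.
After all merges, the sorted array is [13, 32, 33, 39, 41, 43, 47, 48].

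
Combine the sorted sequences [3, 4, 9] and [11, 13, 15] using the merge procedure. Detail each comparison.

Merging process:

Compare 3 vs 11: take 3 from left. Merged: [3]
Compare 4 vs 11: take 4 from left. Merged: [3, 4]
Compare 9 vs 11: take 9 from left. Merged: [3, 4, 9]
Append remaining from right: [11, 13, 15]. Merged: [3, 4, 9, 11, 13, 15]

Final merged array: [3, 4, 9, 11, 13, 15]
Total comparisons: 3

The merged array is [3, 4, 9, 11, 13, 15], requiring 3 comparisons. The merge step runs in O(n) time where n is the total number of elements.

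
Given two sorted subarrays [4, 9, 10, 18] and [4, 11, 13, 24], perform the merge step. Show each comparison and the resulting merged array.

Merging process:

Compare 4 vs 4: take 4 from left. Merged: [4]
Compare 9 vs 4: take 4 from right. Merged: [4, 4]
Compare 9 vs 11: take 9 from left. Merged: [4, 4, 9]
Compare 10 vs 11: take 10 from left. Merged: [4, 4, 9, 10]
Compare 18 vs 11: take 11 from right. Merged: [4, 4, 9, 10, 11]
Compare 18 vs 13: take 13 from right. Merged: [4, 4, 9, 10, 11, 13]
Compare 18 vs 24: take 18 from left. Merged: [4, 4, 9, 10, 11, 13, 18]
Append remaining from right: [24]. Merged: [4, 4, 9, 10, 11, 13, 18, 24]

Final merged array: [4, 4, 9, 10, 11, 13, 18, 24]
Total comparisons: 7

The merged array is [4, 4, 9, 10, 11, 13, 18, 24], requiring 7 comparisons. The merge step runs in O(n) time where n is the total number of elements.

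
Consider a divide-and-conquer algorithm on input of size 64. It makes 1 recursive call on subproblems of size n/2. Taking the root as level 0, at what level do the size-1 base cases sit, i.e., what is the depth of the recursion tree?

For divide and conquer with division factor 2:

Problem sizes at each level:
Level 0: 64
Level 1: 32
Level 2: 16
Level 3: 8
Level 4: 4
Level 5: 2
Level 6: 1

The root is level 0 and the size-1 base case is level 6 (the tree spans levels 0 through 6, i.e. 7 levels counting the root), so the depth is the number of divisions: log_2(64) = 6

The recursion tree depth is log_2(64) = 6. At each level, the problem size is divided by 2, so it takes 6 divisions to reduce to a base case of size 1. The algorithm makes 1 recursive call at each level.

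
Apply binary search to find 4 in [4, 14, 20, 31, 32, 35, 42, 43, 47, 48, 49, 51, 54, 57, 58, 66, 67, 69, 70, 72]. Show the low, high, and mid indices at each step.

Binary search for 4 in [4, 14, 20, 31, 32, 35, 42, 43, 47, 48, 49, 51, 54, 57, 58, 66, 67, 69, 70, 72]:

lo=0, hi=19, mid=9, arr[mid]=48 -> 48 > 4, search left half
lo=0, hi=8, mid=4, arr[mid]=32 -> 32 > 4, search left half
lo=0, hi=3, mid=1, arr[mid]=14 -> 14 > 4, search left half
lo=0, hi=0, mid=0, arr[mid]=4 -> Found target at index 0!

Binary search finds 4 at index 0 after 4 comparisons. The search repeatedly halves the search space by comparing with the middle element.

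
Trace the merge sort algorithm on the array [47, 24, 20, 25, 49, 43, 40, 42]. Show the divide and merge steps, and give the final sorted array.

Merge sort trace:

Split: [47, 24, 20, 25, 49, 43, 40, 42] -> [47, 24, 20, 25] and [49, 43, 40, 42]
  Split: [47, 24, 20, 25] -> [47, 24] and [20, 25]
    Split: [47, 24] -> [47] and [24]
    Merge: [47] + [24] -> [24, 47]
    Split: [20, 25] -> [20] and [25]
    Merge: [20] + [25] -> [20, 25]
  Merge: [24, 47] + [20, 25] -> [20, 24, 25, 47]
  Split: [49, 43, 40, 42] -> [49, 43] and [40, 42]
    Split: [49, 43] -> [49] and [43]
    Merge: [49] + [43] -> [43, 49]
    Split: [40, 42] -> [40] and [42]
    Merge: [40] + [42] -> [40, 42]
  Merge: [43, 49] + [40, 42] -> [40, 42, 43, 49]
Merge: [20, 24, 25, 47] + [40, 42, 43, 49] -> [20, 24, 25, 40, 42, 43, 47, 49]

Final sorted array: [20, 24, 25, 40, 42, 43, 47, 49]

The merge sort proceeds by recursively splitting the array and merging sorted halves.
After all merges, the sorted array is [20, 24, 25, 40, 42, 43, 47, 49].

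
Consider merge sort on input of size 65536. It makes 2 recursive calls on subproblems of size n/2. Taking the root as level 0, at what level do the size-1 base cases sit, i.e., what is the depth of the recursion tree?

For divide and conquer with division factor 2:

Problem sizes at each level:
Level 0: 65536
Level 1: 32768
Level 2: 16384
Level 3: 8192
Level 4: 4096
Level 5: 2048
Level 6: 1024
Level 7: 512
Level 8: 256
Level 9: 128
Level 10: 64
Level 11: 32
Level 12: 16
Level 13: 8
Level 14: 4
Level 15: 2
Level 16: 1

The root is level 0 and the size-1 base case is level 16 (the tree spans levels 0 through 16, i.e. 17 levels counting the root), so the depth is the number of divisions: log_2(65536) = 16

The recursion tree depth is log_2(65536) = 16. At each level, the problem size is divided by 2, so it takes 16 divisions to reduce to a base case of size 1. The algorithm makes 2 recursive calls at each level.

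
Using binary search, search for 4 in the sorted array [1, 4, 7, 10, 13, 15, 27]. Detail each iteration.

Binary search for 4 in [1, 4, 7, 10, 13, 15, 27]:

lo=0, hi=6, mid=3, arr[mid]=10 -> 10 > 4, search left half
lo=0, hi=2, mid=1, arr[mid]=4 -> Found target at index 1!

Binary search finds 4 at index 1 after 2 comparisons. The search repeatedly halves the search space by comparing with the middle element.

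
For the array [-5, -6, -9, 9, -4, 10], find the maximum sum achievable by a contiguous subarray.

Using Kadane's algorithm on [-5, -6, -9, 9, -4, 10]:

Scanning through the array:
Position 1 (value -6): max_ending_here = -6, max_so_far = -5
Position 2 (value -9): max_ending_here = -9, max_so_far = -5
Position 3 (value 9): max_ending_here = 9, max_so_far = 9
Position 4 (value -4): max_ending_here = 5, max_so_far = 9
Position 5 (value 10): max_ending_here = 15, max_so_far = 15

Maximum subarray: [9, -4, 10]
Maximum sum: 15

The maximum subarray is [9, -4, 10] with sum 15. This subarray runs from index 3 to index 5.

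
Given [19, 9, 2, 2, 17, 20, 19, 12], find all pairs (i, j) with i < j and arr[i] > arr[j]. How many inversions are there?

Finding inversions in [19, 9, 2, 2, 17, 20, 19, 12]:

(0, 1): arr[0]=19 > arr[1]=9
(0, 2): arr[0]=19 > arr[2]=2
(0, 3): arr[0]=19 > arr[3]=2
(0, 4): arr[0]=19 > arr[4]=17
(0, 7): arr[0]=19 > arr[7]=12
(1, 2): arr[1]=9 > arr[2]=2
(1, 3): arr[1]=9 > arr[3]=2
(4, 7): arr[4]=17 > arr[7]=12
(5, 6): arr[5]=20 > arr[6]=19
(5, 7): arr[5]=20 > arr[7]=12
(6, 7): arr[6]=19 > arr[7]=12

Total inversions: 11

The array has 11 inversion(s): (0,1), (0,2), (0,3), (0,4), (0,7), (1,2), (1,3), (4,7), (5,6), (5,7), (6,7). Each pair (i,j) satisfies i < j and arr[i] > arr[j].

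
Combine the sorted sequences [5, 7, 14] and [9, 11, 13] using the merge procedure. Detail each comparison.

Merging process:

Compare 5 vs 9: take 5 from left. Merged: [5]
Compare 7 vs 9: take 7 from left. Merged: [5, 7]
Compare 14 vs 9: take 9 from right. Merged: [5, 7, 9]
Compare 14 vs 11: take 11 from right. Merged: [5, 7, 9, 11]
Compare 14 vs 13: take 13 from right. Merged: [5, 7, 9, 11, 13]
Append remaining from left: [14]. Merged: [5, 7, 9, 11, 13, 14]

Final merged array: [5, 7, 9, 11, 13, 14]
Total comparisons: 5

The merged array is [5, 7, 9, 11, 13, 14], requiring 5 comparisons. The merge step runs in O(n) time where n is the total number of elements.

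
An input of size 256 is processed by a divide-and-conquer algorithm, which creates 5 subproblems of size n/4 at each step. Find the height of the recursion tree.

For divide and conquer with division factor 4:

Problem sizes at each level:
Level 0: 256
Level 1: 64
Level 2: 16
Level 3: 4
Level 4: 1

The root is level 0 and the size-1 base case is level 4 (the tree spans levels 0 through 4, i.e. 5 levels counting the root), so the depth is the number of divisions: log_4(256) = 4

The recursion tree depth is log_4(256) = 4. At each level, the problem size is divided by 4, so it takes 4 divisions to reduce to a base case of size 1. The algorithm makes 5 recursive calls at each level.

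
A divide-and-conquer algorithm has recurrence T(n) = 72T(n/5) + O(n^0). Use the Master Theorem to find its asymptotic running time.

Master Theorem for T(n) = 72T(n/5) + O(n^0):

a = 72, b = 5, c = 0
log_b(a) = log_5(72) = 2.6572

Case 1: c = 0 < log_5(72) = 2.6572
T(n) = O(n^(log_5 72))

For T(n) = 72T(n/5) + O(n^0): log_5(72) = 2.6572. This is Case 1 of the Master Theorem (c < log_b(a), work dominated by leaves), giving O(n^(log_5 72)).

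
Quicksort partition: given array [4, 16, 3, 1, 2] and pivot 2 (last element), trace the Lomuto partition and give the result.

Lomuto partition with pivot = 2:

Initial array: [4, 16, 3, 1, 2]

arr[0]=4 > 2: no swap
arr[1]=16 > 2: no swap
arr[2]=3 > 2: no swap
arr[3]=1 <= 2: swap with position 0, array becomes [1, 16, 3, 4, 2]

Place pivot at position 1: [1, 2, 3, 4, 16]
Pivot position: 1

After partitioning with pivot 2, the array becomes [1, 2, 3, 4, 16]. The pivot is placed at index 1. All elements to the left of the pivot are <= 2, and all elements to the right are > 2.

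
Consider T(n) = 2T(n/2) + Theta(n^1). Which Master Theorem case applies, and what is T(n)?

Master Theorem for T(n) = 2T(n/2) + O(n^1):

a = 2, b = 2, c = 1
log_b(a) = log_2(2) = 1.0000

Case 2: c = 1 = log_2(2) = 1.0000
T(n) = O(n^1 log n) = O(n log n)

For T(n) = 2T(n/2) + O(n^1): log_2(2) = 1.0000. This is Case 2 of the Master Theorem (c = log_b(a), equal work at all levels), giving O(n log n).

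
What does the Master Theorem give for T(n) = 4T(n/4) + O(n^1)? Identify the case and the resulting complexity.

Master Theorem for T(n) = 4T(n/4) + O(n^1):

a = 4, b = 4, c = 1
log_b(a) = log_4(4) = 1.0000

Case 2: c = 1 = log_4(4) = 1.0000
T(n) = O(n^1 log n) = O(n log n)

For T(n) = 4T(n/4) + O(n^1): log_4(4) = 1.0000. This is Case 2 of the Master Theorem (c = log_b(a), equal work at all levels), giving O(n log n).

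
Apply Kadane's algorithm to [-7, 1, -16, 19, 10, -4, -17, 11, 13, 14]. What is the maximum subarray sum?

Using Kadane's algorithm on [-7, 1, -16, 19, 10, -4, -17, 11, 13, 14]:

Scanning through the array:
Position 1 (value 1): max_ending_here = 1, max_so_far = 1
Position 2 (value -16): max_ending_here = -15, max_so_far = 1
Position 3 (value 19): max_ending_here = 19, max_so_far = 19
Position 4 (value 10): max_ending_here = 29, max_so_far = 29
Position 5 (value -4): max_ending_here = 25, max_so_far = 29
Position 6 (value -17): max_ending_here = 8, max_so_far = 29
Position 7 (value 11): max_ending_here = 19, max_so_far = 29
Position 8 (value 13): max_ending_here = 32, max_so_far = 32
Position 9 (value 14): max_ending_here = 46, max_so_far = 46

Maximum subarray: [19, 10, -4, -17, 11, 13, 14]
Maximum sum: 46

The maximum subarray is [19, 10, -4, -17, 11, 13, 14] with sum 46. This subarray runs from index 3 to index 9.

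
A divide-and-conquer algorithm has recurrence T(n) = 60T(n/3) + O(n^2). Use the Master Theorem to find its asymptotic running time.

Master Theorem for T(n) = 60T(n/3) + O(n^2):

a = 60, b = 3, c = 2
log_b(a) = log_3(60) = 3.7268

Case 1: c = 2 < log_3(60) = 3.7268
T(n) = O(n^(log_3 60))

For T(n) = 60T(n/3) + O(n^2): log_3(60) = 3.7268. This is Case 1 of the Master Theorem (c < log_b(a), work dominated by leaves), giving O(n^(log_3 60)).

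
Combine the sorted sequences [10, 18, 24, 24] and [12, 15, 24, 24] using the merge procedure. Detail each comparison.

Merging process:

Compare 10 vs 12: take 10 from left. Merged: [10]
Compare 18 vs 12: take 12 from right. Merged: [10, 12]
Compare 18 vs 15: take 15 from right. Merged: [10, 12, 15]
Compare 18 vs 24: take 18 from left. Merged: [10, 12, 15, 18]
Compare 24 vs 24: take 24 from left. Merged: [10, 12, 15, 18, 24]
Compare 24 vs 24: take 24 from left. Merged: [10, 12, 15, 18, 24, 24]
Append remaining from right: [24, 24]. Merged: [10, 12, 15, 18, 24, 24, 24, 24]

Final merged array: [10, 12, 15, 18, 24, 24, 24, 24]
Total comparisons: 6

The merged array is [10, 12, 15, 18, 24, 24, 24, 24], requiring 6 comparisons. The merge step runs in O(n) time where n is the total number of elements.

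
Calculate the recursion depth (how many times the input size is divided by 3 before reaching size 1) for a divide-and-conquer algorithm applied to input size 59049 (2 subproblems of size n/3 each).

For divide and conquer with division factor 3:

Problem sizes at each level:
Level 0: 59049
Level 1: 19683
Level 2: 6561
Level 3: 2187
Level 4: 729
Level 5: 243
Level 6: 81
Level 7: 27
Level 8: 9
Level 9: 3
Level 10: 1

The root is level 0 and the size-1 base case is level 10 (the tree spans levels 0 through 10, i.e. 11 levels counting the root), so the depth is the number of divisions: log_3(59049) = 10

The recursion tree depth is log_3(59049) = 10. At each level, the problem size is divided by 3, so it takes 10 divisions to reduce to a base case of size 1. The algorithm makes 2 recursive calls at each level.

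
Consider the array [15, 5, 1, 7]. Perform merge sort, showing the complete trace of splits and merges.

Merge sort trace:

Split: [15, 5, 1, 7] -> [15, 5] and [1, 7]
  Split: [15, 5] -> [15] and [5]
  Merge: [15] + [5] -> [5, 15]
  Split: [1, 7] -> [1] and [7]
  Merge: [1] + [7] -> [1, 7]
Merge: [5, 15] + [1, 7] -> [1, 5, 7, 15]

Final sorted array: [1, 5, 7, 15]

The merge sort proceeds by recursively splitting the array and merging sorted halves.
After all merges, the sorted array is [1, 5, 7, 15].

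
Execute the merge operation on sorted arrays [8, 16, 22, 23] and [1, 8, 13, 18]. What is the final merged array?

Merging process:

Compare 8 vs 1: take 1 from right. Merged: [1]
Compare 8 vs 8: take 8 from left. Merged: [1, 8]
Compare 16 vs 8: take 8 from right. Merged: [1, 8, 8]
Compare 16 vs 13: take 13 from right. Merged: [1, 8, 8, 13]
Compare 16 vs 18: take 16 from left. Merged: [1, 8, 8, 13, 16]
Compare 22 vs 18: take 18 from right. Merged: [1, 8, 8, 13, 16, 18]
Append remaining from left: [22, 23]. Merged: [1, 8, 8, 13, 16, 18, 22, 23]

Final merged array: [1, 8, 8, 13, 16, 18, 22, 23]
Total comparisons: 6

The merged array is [1, 8, 8, 13, 16, 18, 22, 23], requiring 6 comparisons. The merge step runs in O(n) time where n is the total number of elements.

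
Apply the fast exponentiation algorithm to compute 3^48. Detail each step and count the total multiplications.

Computing 3^48 by squaring (build up from 3^1; each line after the first costs one multiplication):

3^1 = 3
3^2 = (3^1)^2 = 3^2 = 9
3^3 = 3 * 3^2 = 3 * 9 = 27
3^6 = (3^3)^2 = 27^2 = 729
3^12 = (3^6)^2 = 729^2 = 531441
3^24 = (3^12)^2 = 531441^2 = 282429536481
3^48 = (3^24)^2 = 282429536481^2 = 79766443076872509863361

Result: 79766443076872509863361
Multiplications needed: 6 (6 lines after 3^1)

3^48 = 79766443076872509863361. Using exponentiation by squaring, this requires 6 multiplications. The key idea: if the exponent is even, square the half-power; if odd, multiply by the base once.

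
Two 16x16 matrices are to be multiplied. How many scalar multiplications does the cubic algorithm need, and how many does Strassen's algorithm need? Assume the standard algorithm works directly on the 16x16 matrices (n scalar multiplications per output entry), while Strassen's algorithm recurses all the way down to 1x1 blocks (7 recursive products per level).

Matrix multiplication for 16x16 matrices:

Standard algorithm: 16^3 = 4096 multiplications
Strassen's algorithm: 7^(log2(16)) = 7^4 = 2401 multiplications
Savings: 4096 - 2401 = 1695 multiplications

Standard: 4096 multiplications (16^3). Strassen: 2401 multiplications (7^4). Strassen reduces 8 recursive multiplications to 7 at each level.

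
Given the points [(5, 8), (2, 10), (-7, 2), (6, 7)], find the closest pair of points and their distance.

Computing all pairwise distances among 4 points:

d((5, 8), (2, 10)) = 3.6056
d((5, 8), (-7, 2)) = 13.4164
d((5, 8), (6, 7)) = 1.4142 <-- minimum
d((2, 10), (-7, 2)) = 12.0416
d((2, 10), (6, 7)) = 5.0
d((-7, 2), (6, 7)) = 13.9284

Closest pair: (5, 8) and (6, 7) with distance 1.4142

The closest pair is (5, 8) and (6, 7) with Euclidean distance 1.4142. For 4 points, brute-force pairwise comparison is shown above. For large n, the divide-and-conquer algorithm (sort by x, recurse on halves, check the dividing strip) achieves O(n log n).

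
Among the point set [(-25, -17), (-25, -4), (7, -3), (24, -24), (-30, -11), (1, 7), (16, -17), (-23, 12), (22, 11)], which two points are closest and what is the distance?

Computing all pairwise distances among 9 points:

d((-25, -17), (-25, -4)) = 13.0
d((-25, -17), (7, -3)) = 34.9285
d((-25, -17), (24, -24)) = 49.4975
d((-25, -17), (-30, -11)) = 7.8102 <-- minimum
d((-25, -17), (1, 7)) = 35.3836
d((-25, -17), (16, -17)) = 41.0
d((-25, -17), (-23, 12)) = 29.0689
d((-25, -17), (22, 11)) = 54.7083
d((-25, -4), (7, -3)) = 32.0156
d((-25, -4), (24, -24)) = 52.9245
d((-25, -4), (-30, -11)) = 8.6023
d((-25, -4), (1, 7)) = 28.2312
d((-25, -4), (16, -17)) = 43.0116
d((-25, -4), (-23, 12)) = 16.1245
d((-25, -4), (22, 11)) = 49.3356
d((7, -3), (24, -24)) = 27.0185
d((7, -3), (-30, -11)) = 37.855
d((7, -3), (1, 7)) = 11.6619
d((7, -3), (16, -17)) = 16.6433
d((7, -3), (-23, 12)) = 33.541
d((7, -3), (22, 11)) = 20.5183
d((24, -24), (-30, -11)) = 55.5428
d((24, -24), (1, 7)) = 38.6005
d((24, -24), (16, -17)) = 10.6301
d((24, -24), (-23, 12)) = 59.203
d((24, -24), (22, 11)) = 35.0571
d((-30, -11), (1, 7)) = 35.8469
d((-30, -11), (16, -17)) = 46.3897
d((-30, -11), (-23, 12)) = 24.0416
d((-30, -11), (22, 11)) = 56.4624
d((1, 7), (16, -17)) = 28.3019
d((1, 7), (-23, 12)) = 24.5153
d((1, 7), (22, 11)) = 21.3776
d((16, -17), (-23, 12)) = 48.6004
d((16, -17), (22, 11)) = 28.6356
d((-23, 12), (22, 11)) = 45.0111

Closest pair: (-25, -17) and (-30, -11) with distance 7.8102

The closest pair is (-25, -17) and (-30, -11) with Euclidean distance 7.8102. For 9 points, brute-force pairwise comparison is shown above. For large n, the divide-and-conquer algorithm (sort by x, recurse on halves, check the dividing strip) achieves O(n log n).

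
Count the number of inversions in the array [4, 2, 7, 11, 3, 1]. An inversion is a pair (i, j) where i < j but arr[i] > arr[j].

Finding inversions in [4, 2, 7, 11, 3, 1]:

(0, 1): arr[0]=4 > arr[1]=2
(0, 4): arr[0]=4 > arr[4]=3
(0, 5): arr[0]=4 > arr[5]=1
(1, 5): arr[1]=2 > arr[5]=1
(2, 4): arr[2]=7 > arr[4]=3
(2, 5): arr[2]=7 > arr[5]=1
(3, 4): arr[3]=11 > arr[4]=3
(3, 5): arr[3]=11 > arr[5]=1
(4, 5): arr[4]=3 > arr[5]=1

Total inversions: 9

The array has 9 inversion(s): (0,1), (0,4), (0,5), (1,5), (2,4), (2,5), (3,4), (3,5), (4,5). Each pair (i,j) satisfies i < j and arr[i] > arr[j].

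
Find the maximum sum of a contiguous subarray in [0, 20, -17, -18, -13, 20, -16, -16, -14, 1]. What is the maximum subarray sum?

Using Kadane's algorithm on [0, 20, -17, -18, -13, 20, -16, -16, -14, 1]:

Scanning through the array:
Position 1 (value 20): max_ending_here = 20, max_so_far = 20
Position 2 (value -17): max_ending_here = 3, max_so_far = 20
Position 3 (value -18): max_ending_here = -15, max_so_far = 20
Position 4 (value -13): max_ending_here = -13, max_so_far = 20
Position 5 (value 20): max_ending_here = 20, max_so_far = 20
Position 6 (value -16): max_ending_here = 4, max_so_far = 20
Position 7 (value -16): max_ending_here = -12, max_so_far = 20
Position 8 (value -14): max_ending_here = -14, max_so_far = 20
Position 9 (value 1): max_ending_here = 1, max_so_far = 20

Maximum subarray: [0, 20]
Maximum sum: 20

The maximum subarray is [0, 20] with sum 20. This subarray runs from index 0 to index 1.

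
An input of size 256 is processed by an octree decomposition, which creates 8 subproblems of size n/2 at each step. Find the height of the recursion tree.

For divide and conquer with division factor 2:

Problem sizes at each level:
Level 0: 256
Level 1: 128
Level 2: 64
Level 3: 32
Level 4: 16
Level 5: 8
Level 6: 4
Level 7: 2
Level 8: 1

The root is level 0 and the size-1 base case is level 8 (the tree spans levels 0 through 8, i.e. 9 levels counting the root), so the depth is the number of divisions: log_2(256) = 8

The recursion tree depth is log_2(256) = 8. At each level, the problem size is divided by 2, so it takes 8 divisions to reduce to a base case of size 1. The algorithm makes 8 recursive calls at each level.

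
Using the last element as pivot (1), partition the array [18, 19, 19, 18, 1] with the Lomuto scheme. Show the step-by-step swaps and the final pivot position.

Lomuto partition with pivot = 1:

Initial array: [18, 19, 19, 18, 1]

arr[0]=18 > 1: no swap
arr[1]=19 > 1: no swap
arr[2]=19 > 1: no swap
arr[3]=18 > 1: no swap

Place pivot at position 0: [1, 19, 19, 18, 18]
Pivot position: 0

After partitioning with pivot 1, the array becomes [1, 19, 19, 18, 18]. The pivot is placed at index 0. All elements to the left of the pivot are <= 1, and all elements to the right are > 1.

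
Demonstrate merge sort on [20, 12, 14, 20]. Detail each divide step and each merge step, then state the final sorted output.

Merge sort trace:

Split: [20, 12, 14, 20] -> [20, 12] and [14, 20]
  Split: [20, 12] -> [20] and [12]
  Merge: [20] + [12] -> [12, 20]
  Split: [14, 20] -> [14] and [20]
  Merge: [14] + [20] -> [14, 20]
Merge: [12, 20] + [14, 20] -> [12, 14, 20, 20]

Final sorted array: [12, 14, 20, 20]

The merge sort proceeds by recursively splitting the array and merging sorted halves.
After all merges, the sorted array is [12, 14, 20, 20].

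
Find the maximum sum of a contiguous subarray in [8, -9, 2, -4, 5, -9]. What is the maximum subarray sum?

Using Kadane's algorithm on [8, -9, 2, -4, 5, -9]:

Scanning through the array:
Position 1 (value -9): max_ending_here = -1, max_so_far = 8
Position 2 (value 2): max_ending_here = 2, max_so_far = 8
Position 3 (value -4): max_ending_here = -2, max_so_far = 8
Position 4 (value 5): max_ending_here = 5, max_so_far = 8
Position 5 (value -9): max_ending_here = -4, max_so_far = 8

Maximum subarray: [8]
Maximum sum: 8

The maximum subarray is [8] with sum 8. This subarray runs from index 0 to index 0.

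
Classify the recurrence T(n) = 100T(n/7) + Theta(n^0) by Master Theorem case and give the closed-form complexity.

Master Theorem for T(n) = 100T(n/7) + O(n^0):

a = 100, b = 7, c = 0
log_b(a) = log_7(100) = 2.3666

Case 1: c = 0 < log_7(100) = 2.3666
T(n) = O(n^(log_7 100))

For T(n) = 100T(n/7) + O(n^0): log_7(100) = 2.3666. This is Case 1 of the Master Theorem (c < log_b(a), work dominated by leaves), giving O(n^(log_7 100)).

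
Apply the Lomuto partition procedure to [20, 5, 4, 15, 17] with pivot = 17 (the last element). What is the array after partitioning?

Lomuto partition with pivot = 17:

Initial array: [20, 5, 4, 15, 17]

arr[0]=20 > 17: no swap
arr[1]=5 <= 17: swap with position 0, array becomes [5, 20, 4, 15, 17]
arr[2]=4 <= 17: swap with position 1, array becomes [5, 4, 20, 15, 17]
arr[3]=15 <= 17: swap with position 2, array becomes [5, 4, 15, 20, 17]

Place pivot at position 3: [5, 4, 15, 17, 20]
Pivot position: 3

After partitioning with pivot 17, the array becomes [5, 4, 15, 17, 20]. The pivot is placed at index 3. All elements to the left of the pivot are <= 17, and all elements to the right are > 17.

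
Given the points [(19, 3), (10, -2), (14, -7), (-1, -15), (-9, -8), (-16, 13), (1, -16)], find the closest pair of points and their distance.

Computing all pairwise distances among 7 points:

d((19, 3), (10, -2)) = 10.2956
d((19, 3), (14, -7)) = 11.1803
d((19, 3), (-1, -15)) = 26.9072
d((19, 3), (-9, -8)) = 30.0832
d((19, 3), (-16, 13)) = 36.4005
d((19, 3), (1, -16)) = 26.1725
d((10, -2), (14, -7)) = 6.4031
d((10, -2), (-1, -15)) = 17.0294
d((10, -2), (-9, -8)) = 19.9249
d((10, -2), (-16, 13)) = 30.0167
d((10, -2), (1, -16)) = 16.6433
d((14, -7), (-1, -15)) = 17.0
d((14, -7), (-9, -8)) = 23.0217
d((14, -7), (-16, 13)) = 36.0555
d((14, -7), (1, -16)) = 15.8114
d((-1, -15), (-9, -8)) = 10.6301
d((-1, -15), (-16, 13)) = 31.7648
d((-1, -15), (1, -16)) = 2.2361 <-- minimum
d((-9, -8), (-16, 13)) = 22.1359
d((-9, -8), (1, -16)) = 12.8062
d((-16, 13), (1, -16)) = 33.6155

Closest pair: (-1, -15) and (1, -16) with distance 2.2361

The closest pair is (-1, -15) and (1, -16) with Euclidean distance 2.2361. For 7 points, brute-force pairwise comparison is shown above. For large n, the divide-and-conquer algorithm (sort by x, recurse on halves, check the dividing strip) achieves O(n log n).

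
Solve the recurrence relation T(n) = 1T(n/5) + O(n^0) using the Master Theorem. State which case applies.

Master Theorem for T(n) = 1T(n/5) + O(n^0):

a = 1, b = 5, c = 0
log_b(a) = log_5(1) = 0.0000

Case 2: c = 0 = log_5(1) = 0.0000
T(n) = O(n^0 log n) = O(log n)

For T(n) = 1T(n/5) + O(n^0): log_5(1) = 0.0000. This is Case 2 of the Master Theorem (c = log_b(a), equal work at all levels), giving O(log n).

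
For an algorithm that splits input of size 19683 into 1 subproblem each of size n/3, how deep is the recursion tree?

For divide and conquer with division factor 3:

Problem sizes at each level:
Level 0: 19683
Level 1: 6561
Level 2: 2187
Level 3: 729
Level 4: 243
Level 5: 81
Level 6: 27
Level 7: 9
Level 8: 3
Level 9: 1

The root is level 0 and the size-1 base case is level 9 (the tree spans levels 0 through 9, i.e. 10 levels counting the root), so the depth is the number of divisions: log_3(19683) = 9

The recursion tree depth is log_3(19683) = 9. At each level, the problem size is divided by 3, so it takes 9 divisions to reduce to a base case of size 1. The algorithm makes 1 recursive call at each level.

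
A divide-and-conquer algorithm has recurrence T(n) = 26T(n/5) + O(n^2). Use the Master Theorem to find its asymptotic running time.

Master Theorem for T(n) = 26T(n/5) + O(n^2):

a = 26, b = 5, c = 2
log_b(a) = log_5(26) = 2.0244

Case 1: c = 2 < log_5(26) = 2.0244
T(n) = O(n^(log_5 26))

For T(n) = 26T(n/5) + O(n^2): log_5(26) = 2.0244. This is Case 1 of the Master Theorem (c < log_b(a), work dominated by leaves), giving O(n^(log_5 26)).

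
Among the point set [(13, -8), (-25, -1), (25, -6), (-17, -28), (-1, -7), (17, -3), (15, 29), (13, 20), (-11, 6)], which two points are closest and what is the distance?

Computing all pairwise distances among 9 points:

d((13, -8), (-25, -1)) = 38.6394
d((13, -8), (25, -6)) = 12.1655
d((13, -8), (-17, -28)) = 36.0555
d((13, -8), (-1, -7)) = 14.0357
d((13, -8), (17, -3)) = 6.4031 <-- minimum
d((13, -8), (15, 29)) = 37.054
d((13, -8), (13, 20)) = 28.0
d((13, -8), (-11, 6)) = 27.7849
d((-25, -1), (25, -6)) = 50.2494
d((-25, -1), (-17, -28)) = 28.1603
d((-25, -1), (-1, -7)) = 24.7386
d((-25, -1), (17, -3)) = 42.0476
d((-25, -1), (15, 29)) = 50.0
d((-25, -1), (13, 20)) = 43.4166
d((-25, -1), (-11, 6)) = 15.6525
d((25, -6), (-17, -28)) = 47.4131
d((25, -6), (-1, -7)) = 26.0192
d((25, -6), (17, -3)) = 8.544
d((25, -6), (15, 29)) = 36.4005
d((25, -6), (13, 20)) = 28.6356
d((25, -6), (-11, 6)) = 37.9473
d((-17, -28), (-1, -7)) = 26.4008
d((-17, -28), (17, -3)) = 42.2019
d((-17, -28), (15, 29)) = 65.3682
d((-17, -28), (13, 20)) = 56.6039
d((-17, -28), (-11, 6)) = 34.5254
d((-1, -7), (17, -3)) = 18.4391
d((-1, -7), (15, 29)) = 39.3954
d((-1, -7), (13, 20)) = 30.4138
d((-1, -7), (-11, 6)) = 16.4012
d((17, -3), (15, 29)) = 32.0624
d((17, -3), (13, 20)) = 23.3452
d((17, -3), (-11, 6)) = 29.4109
d((15, 29), (13, 20)) = 9.2195
d((15, 29), (-11, 6)) = 34.7131
d((13, 20), (-11, 6)) = 27.7849

Closest pair: (13, -8) and (17, -3) with distance 6.4031

The closest pair is (13, -8) and (17, -3) with Euclidean distance 6.4031. For 9 points, brute-force pairwise comparison is shown above. For large n, the divide-and-conquer algorithm (sort by x, recurse on halves, check the dividing strip) achieves O(n log n).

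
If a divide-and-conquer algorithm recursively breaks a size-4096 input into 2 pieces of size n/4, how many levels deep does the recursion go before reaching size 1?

For divide and conquer with division factor 4:

Problem sizes at each level:
Level 0: 4096
Level 1: 1024
Level 2: 256
Level 3: 64
Level 4: 16
Level 5: 4
Level 6: 1

The root is level 0 and the size-1 base case is level 6 (the tree spans levels 0 through 6, i.e. 7 levels counting the root), so the depth is the number of divisions: log_4(4096) = 6

The recursion tree depth is log_4(4096) = 6. At each level, the problem size is divided by 4, so it takes 6 divisions to reduce to a base case of size 1. The algorithm makes 2 recursive calls at each level.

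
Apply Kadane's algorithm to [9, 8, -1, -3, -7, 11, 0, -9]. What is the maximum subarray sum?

Using Kadane's algorithm on [9, 8, -1, -3, -7, 11, 0, -9]:

Scanning through the array:
Position 1 (value 8): max_ending_here = 17, max_so_far = 17
Position 2 (value -1): max_ending_here = 16, max_so_far = 17
Position 3 (value -3): max_ending_here = 13, max_so_far = 17
Position 4 (value -7): max_ending_here = 6, max_so_far = 17
Position 5 (value 11): max_ending_here = 17, max_so_far = 17
Position 6 (value 0): max_ending_here = 17, max_so_far = 17
Position 7 (value -9): max_ending_here = 8, max_so_far = 17

Maximum subarray: [9, 8]
Maximum sum: 17

The maximum subarray is [9, 8] with sum 17. This subarray runs from index 0 to index 1.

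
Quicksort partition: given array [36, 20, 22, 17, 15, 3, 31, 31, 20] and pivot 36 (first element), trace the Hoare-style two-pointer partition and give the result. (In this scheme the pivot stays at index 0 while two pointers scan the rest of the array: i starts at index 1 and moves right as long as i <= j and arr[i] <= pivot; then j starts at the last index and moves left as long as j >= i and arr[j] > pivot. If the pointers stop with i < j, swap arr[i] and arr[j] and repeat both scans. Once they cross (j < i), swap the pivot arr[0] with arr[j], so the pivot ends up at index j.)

Hoare-style two-pointer partition with pivot = 36:

Initial array: [36, 20, 22, 17, 15, 3, 31, 31, 20]

Pointers start at i = 1, j = 8.
i ends at 9, j ends at 8: the pointers have crossed (j < i), so scanning stops.

Swap pivot arr[0] with arr[8] to place pivot at position 8: [20, 20, 22, 17, 15, 3, 31, 31, 36]
Pivot position: 8

After partitioning with pivot 36, the array becomes [20, 20, 22, 17, 15, 3, 31, 31, 36]. The pivot is placed at index 8. All elements to the left of the pivot are <= 36, and all elements to the right are > 36.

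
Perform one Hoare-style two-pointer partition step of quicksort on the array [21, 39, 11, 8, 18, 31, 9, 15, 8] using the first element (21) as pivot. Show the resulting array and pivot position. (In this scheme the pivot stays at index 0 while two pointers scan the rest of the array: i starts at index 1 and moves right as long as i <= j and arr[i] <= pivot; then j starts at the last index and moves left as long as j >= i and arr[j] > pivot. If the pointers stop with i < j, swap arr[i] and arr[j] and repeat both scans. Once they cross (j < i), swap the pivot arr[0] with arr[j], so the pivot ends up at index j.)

Hoare-style two-pointer partition with pivot = 21:

Initial array: [21, 39, 11, 8, 18, 31, 9, 15, 8]

Pointers start at i = 1, j = 8.
i stops at index 1 (arr[1]=39 > 21), j stops at index 8 (arr[8]=8 <= 21): swap arr[1] and arr[8], array becomes [21, 8, 11, 8, 18, 31, 9, 15, 39]
i stops at index 5 (arr[5]=31 > 21), j stops at index 7 (arr[7]=15 <= 21): swap arr[5] and arr[7], array becomes [21, 8, 11, 8, 18, 15, 9, 31, 39]
i ends at 7, j ends at 6: the pointers have crossed (j < i), so scanning stops.

Swap pivot arr[0] with arr[6] to place pivot at position 6: [9, 8, 11, 8, 18, 15, 21, 31, 39]
Pivot position: 6

After partitioning with pivot 21, the array becomes [9, 8, 11, 8, 18, 15, 21, 31, 39]. The pivot is placed at index 6. All elements to the left of the pivot are <= 21, and all elements to the right are > 21.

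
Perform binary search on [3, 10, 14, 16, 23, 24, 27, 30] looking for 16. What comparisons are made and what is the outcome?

Binary search for 16 in [3, 10, 14, 16, 23, 24, 27, 30]:

lo=0, hi=7, mid=3, arr[mid]=16 -> Found target at index 3!

Binary search finds 16 at index 3 after 1 comparisons. The search repeatedly halves the search space by comparing with the middle element.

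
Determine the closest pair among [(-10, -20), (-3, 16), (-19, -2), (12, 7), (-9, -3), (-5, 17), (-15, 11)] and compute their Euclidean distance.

Computing all pairwise distances among 7 points:

d((-10, -20), (-3, 16)) = 36.6742
d((-10, -20), (-19, -2)) = 20.1246
d((-10, -20), (12, 7)) = 34.8281
d((-10, -20), (-9, -3)) = 17.0294
d((-10, -20), (-5, 17)) = 37.3363
d((-10, -20), (-15, 11)) = 31.4006
d((-3, 16), (-19, -2)) = 24.0832
d((-3, 16), (12, 7)) = 17.4929
d((-3, 16), (-9, -3)) = 19.9249
d((-3, 16), (-5, 17)) = 2.2361 <-- minimum
d((-3, 16), (-15, 11)) = 13.0
d((-19, -2), (12, 7)) = 32.28
d((-19, -2), (-9, -3)) = 10.0499
d((-19, -2), (-5, 17)) = 23.6008
d((-19, -2), (-15, 11)) = 13.6015
d((12, 7), (-9, -3)) = 23.2594
d((12, 7), (-5, 17)) = 19.7231
d((12, 7), (-15, 11)) = 27.2947
d((-9, -3), (-5, 17)) = 20.3961
d((-9, -3), (-15, 11)) = 15.2315
d((-5, 17), (-15, 11)) = 11.6619

Closest pair: (-3, 16) and (-5, 17) with distance 2.2361

The closest pair is (-3, 16) and (-5, 17) with Euclidean distance 2.2361. For 7 points, brute-force pairwise comparison is shown above. For large n, the divide-and-conquer algorithm (sort by x, recurse on halves, check the dividing strip) achieves O(n log n).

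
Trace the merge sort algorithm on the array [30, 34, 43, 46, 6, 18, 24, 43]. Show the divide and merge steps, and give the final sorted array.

Merge sort trace:

Split: [30, 34, 43, 46, 6, 18, 24, 43] -> [30, 34, 43, 46] and [6, 18, 24, 43]
  Split: [30, 34, 43, 46] -> [30, 34] and [43, 46]
    Split: [30, 34] -> [30] and [34]
    Merge: [30] + [34] -> [30, 34]
    Split: [43, 46] -> [43] and [46]
    Merge: [43] + [46] -> [43, 46]
  Merge: [30, 34] + [43, 46] -> [30, 34, 43, 46]
  Split: [6, 18, 24, 43] -> [6, 18] and [24, 43]
    Split: [6, 18] -> [6] and [18]
    Merge: [6] + [18] -> [6, 18]
    Split: [24, 43] -> [24] and [43]
    Merge: [24] + [43] -> [24, 43]
  Merge: [6, 18] + [24, 43] -> [6, 18, 24, 43]
Merge: [30, 34, 43, 46] + [6, 18, 24, 43] -> [6, 18, 24, 30, 34, 43, 43, 46]

Final sorted array: [6, 18, 24, 30, 34, 43, 43, 46]

The merge sort proceeds by recursively splitting the array and merging sorted halves.
After all merges, the sorted array is [6, 18, 24, 30, 34, 43, 43, 46].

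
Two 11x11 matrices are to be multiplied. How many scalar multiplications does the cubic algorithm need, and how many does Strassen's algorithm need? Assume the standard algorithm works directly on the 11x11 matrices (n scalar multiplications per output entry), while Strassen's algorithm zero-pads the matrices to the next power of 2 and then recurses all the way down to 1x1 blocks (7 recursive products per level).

Matrix multiplication for 11x11 matrices:

Strassen's algorithm requires power-of-2 dimensions. Pad 11x11 to 16x16 (next power of 2).

Standard algorithm: 11^3 = 1331 multiplications
Strassen's algorithm: 7^(log2(16)) = 7^4 = 2401 multiplications
Difference: 1331 - 2401 = -1070 (Strassen uses MORE here due to padding overhead — for small or just-over-power-of-2 n, padding can outweigh the per-level savings)

Standard: 1331 multiplications (11^3). Strassen: 2401 multiplications (7^4, after padding to 16x16). Strassen reduces 8 recursive multiplications to 7 at each level.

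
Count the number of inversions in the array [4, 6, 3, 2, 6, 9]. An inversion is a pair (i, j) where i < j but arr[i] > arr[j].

Finding inversions in [4, 6, 3, 2, 6, 9]:

(0, 2): arr[0]=4 > arr[2]=3
(0, 3): arr[0]=4 > arr[3]=2
(1, 2): arr[1]=6 > arr[2]=3
(1, 3): arr[1]=6 > arr[3]=2
(2, 3): arr[2]=3 > arr[3]=2

Total inversions: 5

The array has 5 inversion(s): (0,2), (0,3), (1,2), (1,3), (2,3). Each pair (i,j) satisfies i < j and arr[i] > arr[j].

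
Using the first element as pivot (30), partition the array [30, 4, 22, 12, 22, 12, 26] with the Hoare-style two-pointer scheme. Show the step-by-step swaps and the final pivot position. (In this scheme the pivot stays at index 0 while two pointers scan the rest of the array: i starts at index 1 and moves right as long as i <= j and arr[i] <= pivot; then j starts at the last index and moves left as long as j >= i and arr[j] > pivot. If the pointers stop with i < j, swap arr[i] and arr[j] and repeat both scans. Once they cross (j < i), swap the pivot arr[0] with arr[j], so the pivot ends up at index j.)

Hoare-style two-pointer partition with pivot = 30:

Initial array: [30, 4, 22, 12, 22, 12, 26]

Pointers start at i = 1, j = 6.
i ends at 7, j ends at 6: the pointers have crossed (j < i), so scanning stops.

Swap pivot arr[0] with arr[6] to place pivot at position 6: [26, 4, 22, 12, 22, 12, 30]
Pivot position: 6

After partitioning with pivot 30, the array becomes [26, 4, 22, 12, 22, 12, 30]. The pivot is placed at index 6. All elements to the left of the pivot are <= 30, and all elements to the right are > 30.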